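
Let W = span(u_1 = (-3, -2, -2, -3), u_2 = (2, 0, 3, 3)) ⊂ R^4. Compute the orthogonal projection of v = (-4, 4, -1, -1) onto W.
proj_W(v) = (-62/131, 192/131, -333/131, -237/131)

Set up U = [u_1 | ... | u_2] ∈ R^(4×2). The projector onto W = col(U) is P = U (U^T U)^(-1) U^T.
Compute U^T U =
  [26, -21]
  [-21, 22],
and U^T v = (9, -14).
Solve U^T U · c = U^T v for the coefficients: c = (-96/131, -175/131). The projection is proj_W(v) = U c.
Check: (v - proj_W(v)) · u_1 = 0  (should be 0).
Check: (v - proj_W(v)) · u_2 = 0  (should be 0).
Result: proj_W(v) = (-62/131, 192/131, -333/131, -237/131).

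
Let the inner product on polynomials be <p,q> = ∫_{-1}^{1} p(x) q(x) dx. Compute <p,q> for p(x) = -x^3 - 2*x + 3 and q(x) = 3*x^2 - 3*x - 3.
<p,q> = -34/5

Expand the product: p(x)·q(x) = -3*x^5 + 3*x^4 - 3*x^3 + 15*x^2 - 3*x - 9.
∫_{-1}^{1} of each monomial x^k gives [2/(k+1) if k even, 0 if k odd]. Integrating term-by-term (or equivalently evaluating the antiderivative F(x) = -x^6/2 + 3*x^5/5 - 3*x^4/4 + 5*x^3 - 3*x^2/2 - 9*x at the endpoints):
  F(1) − F(−1) = -123/20 − (13/20) = -34/5.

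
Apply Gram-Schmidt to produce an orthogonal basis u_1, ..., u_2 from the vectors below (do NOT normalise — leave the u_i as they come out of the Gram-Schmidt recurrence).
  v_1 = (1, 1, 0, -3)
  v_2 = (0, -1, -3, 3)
Orthogonal basis:
  u_1 = (1, 1, 0, -3)
  u_2 = (10/11, -1/11, -3, 3/11)

Apply the Gram-Schmidt recurrence
  u_1 = v_1
  u_i = v_i − Σ_{j<i} ((v_i · u_j) / (u_j · u_j)) · u_j.

Step by step this gives:
  u_1 = (1, 1, 0, -3)
  u_2 = (10/11, -1/11, -3, 3/11)

Orthogonality check:
  u_2 · u_1 = 0 (should be 0)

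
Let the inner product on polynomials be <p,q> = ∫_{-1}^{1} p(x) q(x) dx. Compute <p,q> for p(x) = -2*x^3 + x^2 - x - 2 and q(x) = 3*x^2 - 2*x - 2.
<p,q> = 34/5

Expand the product: p(x)·q(x) = -6*x^5 + 7*x^4 - x^3 - 6*x^2 + 6*x + 4.
∫_{-1}^{1} of each monomial x^k gives [2/(k+1) if k even, 0 if k odd]. Integrating term-by-term (or equivalently evaluating the antiderivative F(x) = -x^6 + 7*x^5/5 - x^4/4 - 2*x^3 + 3*x^2 + 4*x at the endpoints):
  F(1) − F(−1) = 103/20 − (-33/20) = 34/5.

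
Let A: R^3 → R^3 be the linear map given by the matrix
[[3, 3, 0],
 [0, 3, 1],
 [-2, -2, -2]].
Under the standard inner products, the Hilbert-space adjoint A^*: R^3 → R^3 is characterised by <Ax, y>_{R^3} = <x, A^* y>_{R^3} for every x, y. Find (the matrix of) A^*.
A^* = A^T =
[[3, 0, -2],
 [3, 3, -2],
 [0, 1, -2]]

For real matrices with standard dot products, the defining identity <Ax, y> = <x, A^* y> gives (Ax)^T y = x^T (A^*) y, i.e. x^T A^T y = x^T (A^*) y. Since this holds for all x, y, we must have A^* = A^T. Therefore
A^* =
[[3, 0, -2],
 [3, 3, -2],
 [0, 1, -2]].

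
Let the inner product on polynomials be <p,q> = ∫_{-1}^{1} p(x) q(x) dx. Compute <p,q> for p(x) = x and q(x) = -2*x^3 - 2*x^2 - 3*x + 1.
<p,q> = -14/5

Expand the product: p(x)·q(x) = -2*x^4 - 2*x^3 - 3*x^2 + x.
∫_{-1}^{1} of each monomial x^k gives [2/(k+1) if k even, 0 if k odd]. Integrating term-by-term (or equivalently evaluating the antiderivative F(x) = -2*x^5/5 - x^4/2 - x^3 + x^2/2 at the endpoints):
  F(1) − F(−1) = -7/5 − (7/5) = -14/5.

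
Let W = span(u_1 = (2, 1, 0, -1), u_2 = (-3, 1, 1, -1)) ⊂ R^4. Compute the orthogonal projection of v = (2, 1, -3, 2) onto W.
proj_W(v) = (17/7, -13/14, -6/7, 13/14)

Set up U = [u_1 | ... | u_2] ∈ R^(4×2). The projector onto W = col(U) is P = U (U^T U)^(-1) U^T.
Compute U^T U =
  [6, -4]
  [-4, 12],
and U^T v = (3, -10).
Solve U^T U · c = U^T v for the coefficients: c = (-1/14, -6/7). The projection is proj_W(v) = U c.
Check: (v - proj_W(v)) · u_1 = 0  (should be 0).
Check: (v - proj_W(v)) · u_2 = 0  (should be 0).
Result: proj_W(v) = (17/7, -13/14, -6/7, 13/14).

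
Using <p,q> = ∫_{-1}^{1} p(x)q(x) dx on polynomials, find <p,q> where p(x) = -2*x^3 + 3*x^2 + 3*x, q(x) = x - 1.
<p,q> = -4/5

Expand the product: p(x)·q(x) = -2*x^4 + 5*x^3 - 3*x.
∫_{-1}^{1} of each monomial x^k gives [2/(k+1) if k even, 0 if k odd]. Integrating term-by-term (or equivalently evaluating the antiderivative F(x) = -2*x^5/5 + 5*x^4/4 - 3*x^2/2 at the endpoints):
  F(1) − F(−1) = -13/20 − (3/20) = -4/5.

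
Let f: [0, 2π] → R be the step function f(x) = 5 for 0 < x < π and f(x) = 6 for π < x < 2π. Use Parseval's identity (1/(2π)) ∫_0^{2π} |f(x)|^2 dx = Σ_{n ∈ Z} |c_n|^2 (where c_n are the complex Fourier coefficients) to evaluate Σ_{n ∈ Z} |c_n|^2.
Σ |c_n|^2 = 61/2

Parseval equates the L^2 energy of f (normalised by 1/(2π)) with the ℓ^2 sum of its Fourier coefficients: (1/(2π)) ∫_0^{2π} |f|^2 = Σ |c_n|^2.
Compute the left side: (1/(2π)) [∫_0^π 5^2 dx + ∫_π^{2π} 6^2 dx] = (1/(2π)) · (25π + 36π) = (25 + 36)/2 = 61/2.
So Σ_{n ∈ Z} |c_n|^2 = 61/2.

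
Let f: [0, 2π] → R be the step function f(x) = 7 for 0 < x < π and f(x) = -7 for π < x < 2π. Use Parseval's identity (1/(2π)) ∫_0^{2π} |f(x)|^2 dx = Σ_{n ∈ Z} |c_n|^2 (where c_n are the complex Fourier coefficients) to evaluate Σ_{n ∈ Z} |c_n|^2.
Σ |c_n|^2 = 49

Parseval equates the L^2 energy of f (normalised by 1/(2π)) with the ℓ^2 sum of its Fourier coefficients: (1/(2π)) ∫_0^{2π} |f|^2 = Σ |c_n|^2.
Compute the left side: (1/(2π)) [∫_0^π 7^2 dx + ∫_π^{2π} (-7)^2 dx] = (1/(2π)) · (49π + 49π) = (49 + 49)/2 = 49.
So Σ_{n ∈ Z} |c_n|^2 = 49.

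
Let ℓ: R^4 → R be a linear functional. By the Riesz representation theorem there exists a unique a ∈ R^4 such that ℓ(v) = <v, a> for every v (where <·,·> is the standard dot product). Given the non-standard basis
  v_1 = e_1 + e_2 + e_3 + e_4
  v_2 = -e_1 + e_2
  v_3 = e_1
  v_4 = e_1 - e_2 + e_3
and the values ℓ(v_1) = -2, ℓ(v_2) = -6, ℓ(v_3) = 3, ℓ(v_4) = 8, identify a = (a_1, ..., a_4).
a = (3, -3, 2, -4)

Write a = (a_1, ..., a_4) in the standard basis. For each basis vector v_i, ℓ(v_i) = <v_i, a> is a linear equation in the a_j's. Collect the n equations into a matrix system V a = ℓ, where row i of V is v_i (expressed in the standard basis). Since V is invertible (lower-triangular with 1s on the diagonal, up to permutation), solve by back-substitution:
  V =
[[1, 1, 1, 1],
 [-1, 1, 0, 0],
 [1, 0, 0, 0],
 [1, -1, 1, 0]]
  V a = (-2, -6, 3, 8)
Solving gives a = (3, -3, 2, -4).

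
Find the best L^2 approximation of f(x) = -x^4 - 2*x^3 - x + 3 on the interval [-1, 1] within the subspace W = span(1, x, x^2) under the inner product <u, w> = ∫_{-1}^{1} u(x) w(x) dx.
g(x) = -6*x^2/7 - 11*x/5 + 108/35

The best approximation g ∈ W is the orthogonal projection of f onto W. Writing g = a_0 + a_1 x + a_2 x^2, the coefficients solve the normal equations G · a = b where
  G_{ij} = <φ_i, φ_j> and b_i = <f, φ_i>, with φ_0 = 1, φ_1 = x, φ_2 = x^2.
G =
  [2, 0, 2/3]
  [0, 2/3, 0]
  [2/3, 0, 2/5],
b = (28/5, -22/15, 12/7).
Solving gives a_0 = 108/35, a_1 = -11/5, a_2 = -6/7, so
  g(x) = -6*x^2/7 - 11*x/5 + 108/35.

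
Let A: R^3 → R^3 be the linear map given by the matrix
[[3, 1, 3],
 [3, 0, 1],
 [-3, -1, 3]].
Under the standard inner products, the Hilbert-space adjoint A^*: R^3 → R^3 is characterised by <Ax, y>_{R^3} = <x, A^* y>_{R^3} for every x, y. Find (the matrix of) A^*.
A^* = A^T =
[[3, 3, -3],
 [1, 0, -1],
 [3, 1, 3]]

For real matrices with standard dot products, the defining identity <Ax, y> = <x, A^* y> gives (Ax)^T y = x^T (A^*) y, i.e. x^T A^T y = x^T (A^*) y. Since this holds for all x, y, we must have A^* = A^T. Therefore
A^* =
[[3, 3, -3],
 [1, 0, -1],
 [3, 1, 3]].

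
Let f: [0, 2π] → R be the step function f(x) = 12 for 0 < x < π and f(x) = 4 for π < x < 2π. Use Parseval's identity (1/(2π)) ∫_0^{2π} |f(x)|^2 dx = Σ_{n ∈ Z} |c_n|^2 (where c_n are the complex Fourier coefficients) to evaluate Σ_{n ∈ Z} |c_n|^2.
Σ |c_n|^2 = 80

Parseval equates the L^2 energy of f (normalised by 1/(2π)) with the ℓ^2 sum of its Fourier coefficients: (1/(2π)) ∫_0^{2π} |f|^2 = Σ |c_n|^2.
Compute the left side: (1/(2π)) [∫_0^π 12^2 dx + ∫_π^{2π} 4^2 dx] = (1/(2π)) · (144π + 16π) = (144 + 16)/2 = 80.
So Σ_{n ∈ Z} |c_n|^2 = 80.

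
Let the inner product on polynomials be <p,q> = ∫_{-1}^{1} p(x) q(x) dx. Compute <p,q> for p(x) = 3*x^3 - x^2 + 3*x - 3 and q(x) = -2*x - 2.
<p,q> = 104/15

Expand the product: p(x)·q(x) = -6*x^4 - 4*x^3 - 4*x^2 + 6.
∫_{-1}^{1} of each monomial x^k gives [2/(k+1) if k even, 0 if k odd]. Integrating term-by-term (or equivalently evaluating the antiderivative F(x) = -6*x^5/5 - x^4 - 4*x^3/3 + 6*x at the endpoints):
  F(1) − F(−1) = 37/15 − (-67/15) = 104/15.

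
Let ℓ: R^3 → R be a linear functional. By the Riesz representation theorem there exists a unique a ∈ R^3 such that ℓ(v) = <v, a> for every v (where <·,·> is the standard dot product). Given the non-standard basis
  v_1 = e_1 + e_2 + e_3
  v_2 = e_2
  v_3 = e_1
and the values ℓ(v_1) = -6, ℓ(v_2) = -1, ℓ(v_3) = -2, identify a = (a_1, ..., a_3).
a = (-2, -1, -3)

Write a = (a_1, ..., a_3) in the standard basis. For each basis vector v_i, ℓ(v_i) = <v_i, a> is a linear equation in the a_j's. Collect the n equations into a matrix system V a = ℓ, where row i of V is v_i (expressed in the standard basis). Since V is invertible (lower-triangular with 1s on the diagonal, up to permutation), solve by back-substitution:
  V =
[[1, 1, 1],
 [0, 1, 0],
 [1, 0, 0]]
  V a = (-6, -1, -2)
Solving gives a = (-2, -1, -3).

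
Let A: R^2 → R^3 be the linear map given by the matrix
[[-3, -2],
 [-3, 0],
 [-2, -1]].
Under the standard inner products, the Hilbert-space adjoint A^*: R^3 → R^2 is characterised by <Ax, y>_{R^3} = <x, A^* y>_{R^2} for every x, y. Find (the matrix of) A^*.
A^* = A^T =
[[-3, -3, -2],
 [-2, 0, -1]]

For real matrices with standard dot products, the defining identity <Ax, y> = <x, A^* y> gives (Ax)^T y = x^T (A^*) y, i.e. x^T A^T y = x^T (A^*) y. Since this holds for all x, y, we must have A^* = A^T. Therefore
A^* =
[[-3, -3, -2],
 [-2, 0, -1]].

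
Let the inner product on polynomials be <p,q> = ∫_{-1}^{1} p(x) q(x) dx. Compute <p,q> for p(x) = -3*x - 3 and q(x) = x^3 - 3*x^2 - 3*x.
<p,q> = 54/5

Expand the product: p(x)·q(x) = -3*x^4 + 6*x^3 + 18*x^2 + 9*x.
∫_{-1}^{1} of each monomial x^k gives [2/(k+1) if k even, 0 if k odd]. Integrating term-by-term (or equivalently evaluating the antiderivative F(x) = -3*x^5/5 + 3*x^4/2 + 6*x^3 + 9*x^2/2 at the endpoints):
  F(1) − F(−1) = 57/5 − (3/5) = 54/5.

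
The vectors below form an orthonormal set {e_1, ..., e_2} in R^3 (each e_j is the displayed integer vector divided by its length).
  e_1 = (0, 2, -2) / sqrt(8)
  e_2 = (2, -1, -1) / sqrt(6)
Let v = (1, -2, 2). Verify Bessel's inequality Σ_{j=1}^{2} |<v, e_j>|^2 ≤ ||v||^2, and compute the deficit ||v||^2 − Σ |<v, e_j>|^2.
Σ |<v, e_j>|^2 = 26/3; ||v||^2 = 9; deficit = 1/3

Write each e_j = u_j / sqrt(<u_j, u_j>) where u_j is the displayed integer vector. Then <v, e_j> = <v, u_j> / sqrt(<u_j, u_j>), so |<v, e_j>|^2 = <v, u_j>^2 / <u_j, u_j>.
Coefficients: <v, e_1> = -8/sqrt(8), <v, e_2> = 2/sqrt(6).
Square and sum: Σ |<v, e_j>|^2 = 26/3.
Compute ||v||^2 = v·v = 9.
Deficit = 9 − 26/3 = 1/3 ≥ 0, confirming Bessel's inequality. (The deficit equals ||v − Σ <v,e_j> e_j||^2, the squared distance from v to span{e_j}.)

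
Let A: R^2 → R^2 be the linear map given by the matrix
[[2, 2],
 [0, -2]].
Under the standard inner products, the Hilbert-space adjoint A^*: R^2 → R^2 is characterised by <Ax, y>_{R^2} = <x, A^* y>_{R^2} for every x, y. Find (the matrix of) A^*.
A^* = A^T =
[[2, 0],
 [2, -2]]

For real matrices with standard dot products, the defining identity <Ax, y> = <x, A^* y> gives (Ax)^T y = x^T (A^*) y, i.e. x^T A^T y = x^T (A^*) y. Since this holds for all x, y, we must have A^* = A^T. Therefore
A^* =
[[2, 0],
 [2, -2]].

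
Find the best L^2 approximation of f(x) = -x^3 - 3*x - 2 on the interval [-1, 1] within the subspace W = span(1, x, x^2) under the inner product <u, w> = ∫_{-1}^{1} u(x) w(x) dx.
g(x) = -18*x/5 - 2

The best approximation g ∈ W is the orthogonal projection of f onto W. Writing g = a_0 + a_1 x + a_2 x^2, the coefficients solve the normal equations G · a = b where
  G_{ij} = <φ_i, φ_j> and b_i = <f, φ_i>, with φ_0 = 1, φ_1 = x, φ_2 = x^2.
G =
  [2, 0, 2/3]
  [0, 2/3, 0]
  [2/3, 0, 2/5],
b = (-4, -12/5, -4/3).
Solving gives a_0 = -2, a_1 = -18/5, a_2 = 0, so
  g(x) = -18*x/5 - 2.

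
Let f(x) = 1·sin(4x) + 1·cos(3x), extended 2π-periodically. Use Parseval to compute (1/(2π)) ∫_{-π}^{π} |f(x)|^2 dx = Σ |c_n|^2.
Σ |c_n|^2 = 1

Expand |f|^2 and use orthogonality of {sin(nx), cos(mx)} on [-π, π]:
  ∫_{-π}^{π} sin(nx)^2 dx = π, ∫ cos(mx)^2 dx = π, and cross terms integrate to 0.
So ∫_{-π}^{π} f(x)^2 dx = 1^2 · π + 1^2 · π = (1 + 1)π.
Divide by 2π: (1 + 1)/2 = 1.
By Parseval, this equals Σ |c_n|^2.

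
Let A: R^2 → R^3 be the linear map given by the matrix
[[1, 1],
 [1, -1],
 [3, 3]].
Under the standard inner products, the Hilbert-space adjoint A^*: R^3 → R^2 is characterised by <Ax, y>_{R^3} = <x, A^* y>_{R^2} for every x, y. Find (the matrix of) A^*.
A^* = A^T =
[[1, 1, 3],
 [1, -1, 3]]

For real matrices with standard dot products, the defining identity <Ax, y> = <x, A^* y> gives (Ax)^T y = x^T (A^*) y, i.e. x^T A^T y = x^T (A^*) y. Since this holds for all x, y, we must have A^* = A^T. Therefore
A^* =
[[1, 1, 3],
 [1, -1, 3]].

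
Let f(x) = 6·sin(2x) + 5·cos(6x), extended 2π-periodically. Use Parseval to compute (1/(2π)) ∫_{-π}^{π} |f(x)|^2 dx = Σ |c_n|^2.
Σ |c_n|^2 = 61/2

Expand |f|^2 and use orthogonality of {sin(nx), cos(mx)} on [-π, π]:
  ∫_{-π}^{π} sin(nx)^2 dx = π, ∫ cos(mx)^2 dx = π, and cross terms integrate to 0.
So ∫_{-π}^{π} f(x)^2 dx = 6^2 · π + 5^2 · π = (36 + 25)π.
Divide by 2π: (36 + 25)/2 = 61/2.
By Parseval, this equals Σ |c_n|^2.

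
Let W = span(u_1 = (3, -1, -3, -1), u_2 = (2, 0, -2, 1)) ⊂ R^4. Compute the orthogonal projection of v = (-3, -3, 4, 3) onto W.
proj_W(v) = (-182/59, 68/59, 182/59, 79/59)

Set up U = [u_1 | ... | u_2] ∈ R^(4×2). The projector onto W = col(U) is P = U (U^T U)^(-1) U^T.
Compute U^T U =
  [20, 11]
  [11, 9],
and U^T v = (-21, -11).
Solve U^T U · c = U^T v for the coefficients: c = (-68/59, 11/59). The projection is proj_W(v) = U c.
Check: (v - proj_W(v)) · u_1 = 0  (should be 0).
Check: (v - proj_W(v)) · u_2 = 0  (should be 0).
Result: proj_W(v) = (-182/59, 68/59, 182/59, 79/59).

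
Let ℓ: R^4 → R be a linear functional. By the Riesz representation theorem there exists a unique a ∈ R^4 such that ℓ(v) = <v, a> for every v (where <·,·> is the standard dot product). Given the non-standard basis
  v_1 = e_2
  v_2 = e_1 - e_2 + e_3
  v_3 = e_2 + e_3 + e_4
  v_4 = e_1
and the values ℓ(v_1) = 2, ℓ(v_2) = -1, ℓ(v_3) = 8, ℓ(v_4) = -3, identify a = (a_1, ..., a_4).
a = (-3, 2, 4, 2)

Write a = (a_1, ..., a_4) in the standard basis. For each basis vector v_i, ℓ(v_i) = <v_i, a> is a linear equation in the a_j's. Collect the n equations into a matrix system V a = ℓ, where row i of V is v_i (expressed in the standard basis). Since V is invertible (lower-triangular with 1s on the diagonal, up to permutation), solve by back-substitution:
  V =
[[0, 1, 0, 0],
 [1, -1, 1, 0],
 [0, 1, 1, 1],
 [1, 0, 0, 0]]
  V a = (2, -1, 8, -3)
Solving gives a = (-3, 2, 4, 2).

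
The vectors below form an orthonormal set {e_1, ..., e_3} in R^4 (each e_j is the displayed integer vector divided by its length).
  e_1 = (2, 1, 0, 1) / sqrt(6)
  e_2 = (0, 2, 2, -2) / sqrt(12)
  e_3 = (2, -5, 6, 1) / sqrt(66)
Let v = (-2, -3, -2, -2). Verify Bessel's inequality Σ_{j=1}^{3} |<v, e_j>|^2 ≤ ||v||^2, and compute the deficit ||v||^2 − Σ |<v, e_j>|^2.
Σ |<v, e_j>|^2 = 183/11; ||v||^2 = 21; deficit = 48/11

Write each e_j = u_j / sqrt(<u_j, u_j>) where u_j is the displayed integer vector. Then <v, e_j> = <v, u_j> / sqrt(<u_j, u_j>), so |<v, e_j>|^2 = <v, u_j>^2 / <u_j, u_j>.
Coefficients: <v, e_1> = -9/sqrt(6), <v, e_2> = -6/sqrt(12), <v, e_3> = -3/sqrt(66).
Square and sum: Σ |<v, e_j>|^2 = 183/11.
Compute ||v||^2 = v·v = 21.
Deficit = 21 − 183/11 = 48/11 ≥ 0, confirming Bessel's inequality. (The deficit equals ||v − Σ <v,e_j> e_j||^2, the squared distance from v to span{e_j}.)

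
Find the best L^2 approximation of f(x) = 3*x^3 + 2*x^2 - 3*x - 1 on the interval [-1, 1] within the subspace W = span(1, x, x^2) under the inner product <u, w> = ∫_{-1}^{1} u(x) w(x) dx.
g(x) = 2*x^2 - 6*x/5 - 1

The best approximation g ∈ W is the orthogonal projection of f onto W. Writing g = a_0 + a_1 x + a_2 x^2, the coefficients solve the normal equations G · a = b where
  G_{ij} = <φ_i, φ_j> and b_i = <f, φ_i>, with φ_0 = 1, φ_1 = x, φ_2 = x^2.
G =
  [2, 0, 2/3]
  [0, 2/3, 0]
  [2/3, 0, 2/5],
b = (-2/3, -4/5, 2/15).
Solving gives a_0 = -1, a_1 = -6/5, a_2 = 2, so
  g(x) = 2*x^2 - 6*x/5 - 1.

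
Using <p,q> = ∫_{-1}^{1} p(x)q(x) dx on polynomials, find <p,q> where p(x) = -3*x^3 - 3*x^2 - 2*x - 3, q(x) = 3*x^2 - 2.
<p,q> = 32/5

Expand the product: p(x)·q(x) = -9*x^5 - 9*x^4 - 3*x^2 + 4*x + 6.
∫_{-1}^{1} of each monomial x^k gives [2/(k+1) if k even, 0 if k odd]. Integrating term-by-term (or equivalently evaluating the antiderivative F(x) = -3*x^6/2 - 9*x^5/5 - x^3 + 2*x^2 + 6*x at the endpoints):
  F(1) − F(−1) = 37/10 − (-27/10) = 32/5.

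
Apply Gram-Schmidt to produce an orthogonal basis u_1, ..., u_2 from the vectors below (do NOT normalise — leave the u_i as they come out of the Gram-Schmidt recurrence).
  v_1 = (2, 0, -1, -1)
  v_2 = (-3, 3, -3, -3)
Orthogonal basis:
  u_1 = (2, 0, -1, -1)
  u_2 = (-3, 3, -3, -3)

Apply the Gram-Schmidt recurrence
  u_1 = v_1
  u_i = v_i − Σ_{j<i} ((v_i · u_j) / (u_j · u_j)) · u_j.

Step by step this gives:
  u_1 = (2, 0, -1, -1)
  u_2 = (-3, 3, -3, -3)

Orthogonality check:
  u_2 · u_1 = 0 (should be 0)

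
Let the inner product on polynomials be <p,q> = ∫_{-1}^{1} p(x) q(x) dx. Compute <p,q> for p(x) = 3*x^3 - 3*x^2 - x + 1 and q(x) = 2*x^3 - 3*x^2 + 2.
<p,q> = 88/35

Expand the product: p(x)·q(x) = 6*x^6 - 15*x^5 + 7*x^4 + 11*x^3 - 9*x^2 - 2*x + 2.
∫_{-1}^{1} of each monomial x^k gives [2/(k+1) if k even, 0 if k odd]. Integrating term-by-term (or equivalently evaluating the antiderivative F(x) = 6*x^7/7 - 5*x^6/2 + 7*x^5/5 + 11*x^4/4 - 3*x^3 - x^2 + 2*x at the endpoints):
  F(1) − F(−1) = 71/140 − (-281/140) = 88/35.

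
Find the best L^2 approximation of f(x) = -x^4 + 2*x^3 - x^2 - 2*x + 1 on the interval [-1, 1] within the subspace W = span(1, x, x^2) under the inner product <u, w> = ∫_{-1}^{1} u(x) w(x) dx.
g(x) = -13*x^2/7 - 4*x/5 + 38/35

The best approximation g ∈ W is the orthogonal projection of f onto W. Writing g = a_0 + a_1 x + a_2 x^2, the coefficients solve the normal equations G · a = b where
  G_{ij} = <φ_i, φ_j> and b_i = <f, φ_i>, with φ_0 = 1, φ_1 = x, φ_2 = x^2.
G =
  [2, 0, 2/3]
  [0, 2/3, 0]
  [2/3, 0, 2/5],
b = (14/15, -8/15, -2/105).
Solving gives a_0 = 38/35, a_1 = -4/5, a_2 = -13/7, so
  g(x) = -13*x^2/7 - 4*x/5 + 38/35.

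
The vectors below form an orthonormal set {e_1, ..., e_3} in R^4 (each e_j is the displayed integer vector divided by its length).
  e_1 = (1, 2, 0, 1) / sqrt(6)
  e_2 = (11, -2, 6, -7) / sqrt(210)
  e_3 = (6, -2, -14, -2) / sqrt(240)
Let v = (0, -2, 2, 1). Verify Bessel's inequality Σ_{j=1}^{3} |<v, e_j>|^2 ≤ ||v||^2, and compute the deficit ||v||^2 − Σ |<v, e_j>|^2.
Σ |<v, e_j>|^2 = 395/84; ||v||^2 = 9; deficit = 361/84

Write each e_j = u_j / sqrt(<u_j, u_j>) where u_j is the displayed integer vector. Then <v, e_j> = <v, u_j> / sqrt(<u_j, u_j>), so |<v, e_j>|^2 = <v, u_j>^2 / <u_j, u_j>.
Coefficients: <v, e_1> = -3/sqrt(6), <v, e_2> = 9/sqrt(210), <v, e_3> = -26/sqrt(240).
Square and sum: Σ |<v, e_j>|^2 = 395/84.
Compute ||v||^2 = v·v = 9.
Deficit = 9 − 395/84 = 361/84 ≥ 0, confirming Bessel's inequality. (The deficit equals ||v − Σ <v,e_j> e_j||^2, the squared distance from v to span{e_j}.)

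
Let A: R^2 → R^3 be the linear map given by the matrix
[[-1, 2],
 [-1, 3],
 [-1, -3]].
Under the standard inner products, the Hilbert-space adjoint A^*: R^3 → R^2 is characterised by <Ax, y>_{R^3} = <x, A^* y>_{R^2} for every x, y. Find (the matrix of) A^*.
A^* = A^T =
[[-1, -1, -1],
 [2, 3, -3]]

For real matrices with standard dot products, the defining identity <Ax, y> = <x, A^* y> gives (Ax)^T y = x^T (A^*) y, i.e. x^T A^T y = x^T (A^*) y. Since this holds for all x, y, we must have A^* = A^T. Therefore
A^* =
[[-1, -1, -1],
 [2, 3, -3]].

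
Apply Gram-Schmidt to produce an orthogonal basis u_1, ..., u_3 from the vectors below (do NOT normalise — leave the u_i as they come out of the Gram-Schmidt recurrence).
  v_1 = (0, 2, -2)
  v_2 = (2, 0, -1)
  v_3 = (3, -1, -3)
Orthogonal basis:
  u_1 = (0, 2, -2)
  u_2 = (2, -1/2, -1/2)
  u_3 = (-5/9, -10/9, -10/9)

Apply the Gram-Schmidt recurrence
  u_1 = v_1
  u_i = v_i − Σ_{j<i} ((v_i · u_j) / (u_j · u_j)) · u_j.

Step by step this gives:
  u_1 = (0, 2, -2)
  u_2 = (2, -1/2, -1/2)
  u_3 = (-5/9, -10/9, -10/9)

Orthogonality check:
  u_2 · u_1 = 0 (should be 0)
  u_3 · u_1 = 0 (should be 0)
  u_3 · u_2 = 0 (should be 0)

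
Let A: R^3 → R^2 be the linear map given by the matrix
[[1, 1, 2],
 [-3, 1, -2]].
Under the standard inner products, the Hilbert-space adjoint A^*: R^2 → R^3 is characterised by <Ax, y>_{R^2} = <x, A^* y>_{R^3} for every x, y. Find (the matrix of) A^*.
A^* = A^T =
[[1, -3],
 [1, 1],
 [2, -2]]

For real matrices with standard dot products, the defining identity <Ax, y> = <x, A^* y> gives (Ax)^T y = x^T (A^*) y, i.e. x^T A^T y = x^T (A^*) y. Since this holds for all x, y, we must have A^* = A^T. Therefore
A^* =
[[1, -3],
 [1, 1],
 [2, -2]].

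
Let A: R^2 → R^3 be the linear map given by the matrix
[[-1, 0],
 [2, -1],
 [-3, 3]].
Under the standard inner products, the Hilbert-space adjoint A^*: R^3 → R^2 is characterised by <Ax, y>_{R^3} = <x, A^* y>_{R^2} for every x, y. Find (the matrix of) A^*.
A^* = A^T =
[[-1, 2, -3],
 [0, -1, 3]]

For real matrices with standard dot products, the defining identity <Ax, y> = <x, A^* y> gives (Ax)^T y = x^T (A^*) y, i.e. x^T A^T y = x^T (A^*) y. Since this holds for all x, y, we must have A^* = A^T. Therefore
A^* =
[[-1, 2, -3],
 [0, -1, 3]].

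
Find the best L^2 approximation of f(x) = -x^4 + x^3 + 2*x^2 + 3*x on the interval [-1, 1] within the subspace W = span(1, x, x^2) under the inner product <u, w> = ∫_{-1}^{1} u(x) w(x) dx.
g(x) = 8*x^2/7 + 18*x/5 + 3/35

The best approximation g ∈ W is the orthogonal projection of f onto W. Writing g = a_0 + a_1 x + a_2 x^2, the coefficients solve the normal equations G · a = b where
  G_{ij} = <φ_i, φ_j> and b_i = <f, φ_i>, with φ_0 = 1, φ_1 = x, φ_2 = x^2.
G =
  [2, 0, 2/3]
  [0, 2/3, 0]
  [2/3, 0, 2/5],
b = (14/15, 12/5, 18/35).
Solving gives a_0 = 3/35, a_1 = 18/5, a_2 = 8/7, so
  g(x) = 8*x^2/7 + 18*x/5 + 3/35.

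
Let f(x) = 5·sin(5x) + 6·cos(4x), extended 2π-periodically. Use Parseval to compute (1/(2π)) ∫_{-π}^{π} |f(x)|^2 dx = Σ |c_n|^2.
Σ |c_n|^2 = 61/2

Expand |f|^2 and use orthogonality of {sin(nx), cos(mx)} on [-π, π]:
  ∫_{-π}^{π} sin(nx)^2 dx = π, ∫ cos(mx)^2 dx = π, and cross terms integrate to 0.
So ∫_{-π}^{π} f(x)^2 dx = 5^2 · π + 6^2 · π = (25 + 36)π.
Divide by 2π: (25 + 36)/2 = 61/2.
By Parseval, this equals Σ |c_n|^2.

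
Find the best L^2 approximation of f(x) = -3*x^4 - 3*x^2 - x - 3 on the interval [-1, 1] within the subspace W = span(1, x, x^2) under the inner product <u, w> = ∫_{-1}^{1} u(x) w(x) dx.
g(x) = -39*x^2/7 - x - 96/35

The best approximation g ∈ W is the orthogonal projection of f onto W. Writing g = a_0 + a_1 x + a_2 x^2, the coefficients solve the normal equations G · a = b where
  G_{ij} = <φ_i, φ_j> and b_i = <f, φ_i>, with φ_0 = 1, φ_1 = x, φ_2 = x^2.
G =
  [2, 0, 2/3]
  [0, 2/3, 0]
  [2/3, 0, 2/5],
b = (-46/5, -2/3, -142/35).
Solving gives a_0 = -96/35, a_1 = -1, a_2 = -39/7, so
  g(x) = -39*x^2/7 - x - 96/35.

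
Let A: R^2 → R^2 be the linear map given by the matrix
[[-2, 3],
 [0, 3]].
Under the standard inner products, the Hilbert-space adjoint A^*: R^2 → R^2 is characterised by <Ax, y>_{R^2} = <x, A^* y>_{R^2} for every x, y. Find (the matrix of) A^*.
A^* = A^T =
[[-2, 0],
 [3, 3]]

For real matrices with standard dot products, the defining identity <Ax, y> = <x, A^* y> gives (Ax)^T y = x^T (A^*) y, i.e. x^T A^T y = x^T (A^*) y. Since this holds for all x, y, we must have A^* = A^T. Therefore
A^* =
[[-2, 0],
 [3, 3]].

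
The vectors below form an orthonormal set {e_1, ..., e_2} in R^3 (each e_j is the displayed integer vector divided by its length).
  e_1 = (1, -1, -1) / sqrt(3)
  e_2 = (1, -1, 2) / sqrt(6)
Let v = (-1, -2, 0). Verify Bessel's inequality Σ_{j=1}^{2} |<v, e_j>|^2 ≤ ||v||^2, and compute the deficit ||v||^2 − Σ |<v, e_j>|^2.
Σ |<v, e_j>|^2 = 1/2; ||v||^2 = 5; deficit = 9/2

Write each e_j = u_j / sqrt(<u_j, u_j>) where u_j is the displayed integer vector. Then <v, e_j> = <v, u_j> / sqrt(<u_j, u_j>), so |<v, e_j>|^2 = <v, u_j>^2 / <u_j, u_j>.
Coefficients: <v, e_1> = 1/sqrt(3), <v, e_2> = 1/sqrt(6).
Square and sum: Σ |<v, e_j>|^2 = 1/2.
Compute ||v||^2 = v·v = 5.
Deficit = 5 − 1/2 = 9/2 ≥ 0, confirming Bessel's inequality. (The deficit equals ||v − Σ <v,e_j> e_j||^2, the squared distance from v to span{e_j}.)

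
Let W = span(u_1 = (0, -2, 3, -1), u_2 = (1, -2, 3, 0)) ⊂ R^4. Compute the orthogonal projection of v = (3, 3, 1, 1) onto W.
proj_W(v) = (52/27, 8/27, -4/9, 56/27)

Set up U = [u_1 | ... | u_2] ∈ R^(4×2). The projector onto W = col(U) is P = U (U^T U)^(-1) U^T.
Compute U^T U =
  [14, 13]
  [13, 14],
and U^T v = (-4, 0).
Solve U^T U · c = U^T v for the coefficients: c = (-56/27, 52/27). The projection is proj_W(v) = U c.
Check: (v - proj_W(v)) · u_1 = 0  (should be 0).
Check: (v - proj_W(v)) · u_2 = 0  (should be 0).
Result: proj_W(v) = (52/27, 8/27, -4/9, 56/27).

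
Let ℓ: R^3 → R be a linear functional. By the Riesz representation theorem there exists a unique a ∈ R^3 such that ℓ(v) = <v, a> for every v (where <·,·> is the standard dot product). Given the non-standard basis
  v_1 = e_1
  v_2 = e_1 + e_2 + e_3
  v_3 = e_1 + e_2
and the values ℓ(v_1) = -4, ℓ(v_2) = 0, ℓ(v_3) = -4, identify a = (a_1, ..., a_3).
a = (-4, 0, 4)

Write a = (a_1, ..., a_3) in the standard basis. For each basis vector v_i, ℓ(v_i) = <v_i, a> is a linear equation in the a_j's. Collect the n equations into a matrix system V a = ℓ, where row i of V is v_i (expressed in the standard basis). Since V is invertible (lower-triangular with 1s on the diagonal, up to permutation), solve by back-substitution:
  V =
[[1, 0, 0],
 [1, 1, 1],
 [1, 1, 0]]
  V a = (-4, 0, -4)
Solving gives a = (-4, 0, 4).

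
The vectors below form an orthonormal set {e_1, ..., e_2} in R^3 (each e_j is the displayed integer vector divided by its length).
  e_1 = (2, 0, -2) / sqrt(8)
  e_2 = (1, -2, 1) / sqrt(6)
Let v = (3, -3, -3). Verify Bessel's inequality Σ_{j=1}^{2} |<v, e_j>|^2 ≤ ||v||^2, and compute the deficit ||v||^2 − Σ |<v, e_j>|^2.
Σ |<v, e_j>|^2 = 24; ||v||^2 = 27; deficit = 3

Write each e_j = u_j / sqrt(<u_j, u_j>) where u_j is the displayed integer vector. Then <v, e_j> = <v, u_j> / sqrt(<u_j, u_j>), so |<v, e_j>|^2 = <v, u_j>^2 / <u_j, u_j>.
Coefficients: <v, e_1> = 12/sqrt(8), <v, e_2> = 6/sqrt(6).
Square and sum: Σ |<v, e_j>|^2 = 24.
Compute ||v||^2 = v·v = 27.
Deficit = 27 − 24 = 3 ≥ 0, confirming Bessel's inequality. (The deficit equals ||v − Σ <v,e_j> e_j||^2, the squared distance from v to span{e_j}.)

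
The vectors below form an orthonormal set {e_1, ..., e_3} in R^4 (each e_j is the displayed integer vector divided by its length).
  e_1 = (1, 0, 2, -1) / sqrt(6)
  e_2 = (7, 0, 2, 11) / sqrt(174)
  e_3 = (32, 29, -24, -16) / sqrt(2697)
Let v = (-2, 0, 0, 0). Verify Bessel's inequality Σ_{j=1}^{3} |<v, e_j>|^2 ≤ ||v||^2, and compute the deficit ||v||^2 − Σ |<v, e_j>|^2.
Σ |<v, e_j>|^2 = 308/93; ||v||^2 = 4; deficit = 64/93

Write each e_j = u_j / sqrt(<u_j, u_j>) where u_j is the displayed integer vector. Then <v, e_j> = <v, u_j> / sqrt(<u_j, u_j>), so |<v, e_j>|^2 = <v, u_j>^2 / <u_j, u_j>.
Coefficients: <v, e_1> = -2/sqrt(6), <v, e_2> = -14/sqrt(174), <v, e_3> = -64/sqrt(2697).
Square and sum: Σ |<v, e_j>|^2 = 308/93.
Compute ||v||^2 = v·v = 4.
Deficit = 4 − 308/93 = 64/93 ≥ 0, confirming Bessel's inequality. (The deficit equals ||v − Σ <v,e_j> e_j||^2, the squared distance from v to span{e_j}.)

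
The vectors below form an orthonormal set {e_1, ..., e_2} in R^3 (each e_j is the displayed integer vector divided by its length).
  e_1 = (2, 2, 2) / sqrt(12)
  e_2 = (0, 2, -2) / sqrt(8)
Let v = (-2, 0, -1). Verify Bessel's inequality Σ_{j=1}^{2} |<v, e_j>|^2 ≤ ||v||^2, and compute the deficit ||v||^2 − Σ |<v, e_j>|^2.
Σ |<v, e_j>|^2 = 7/2; ||v||^2 = 5; deficit = 3/2

Write each e_j = u_j / sqrt(<u_j, u_j>) where u_j is the displayed integer vector. Then <v, e_j> = <v, u_j> / sqrt(<u_j, u_j>), so |<v, e_j>|^2 = <v, u_j>^2 / <u_j, u_j>.
Coefficients: <v, e_1> = -6/sqrt(12), <v, e_2> = 2/sqrt(8).
Square and sum: Σ |<v, e_j>|^2 = 7/2.
Compute ||v||^2 = v·v = 5.
Deficit = 5 − 7/2 = 3/2 ≥ 0, confirming Bessel's inequality. (The deficit equals ||v − Σ <v,e_j> e_j||^2, the squared distance from v to span{e_j}.)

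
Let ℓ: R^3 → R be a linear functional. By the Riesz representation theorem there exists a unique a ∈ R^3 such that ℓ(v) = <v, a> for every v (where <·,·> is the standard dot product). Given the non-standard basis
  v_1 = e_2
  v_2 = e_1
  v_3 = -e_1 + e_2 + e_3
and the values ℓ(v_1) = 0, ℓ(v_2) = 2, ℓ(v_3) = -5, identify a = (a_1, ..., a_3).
a = (2, 0, -3)

Write a = (a_1, ..., a_3) in the standard basis. For each basis vector v_i, ℓ(v_i) = <v_i, a> is a linear equation in the a_j's. Collect the n equations into a matrix system V a = ℓ, where row i of V is v_i (expressed in the standard basis). Since V is invertible (lower-triangular with 1s on the diagonal, up to permutation), solve by back-substitution:
  V =
[[0, 1, 0],
 [1, 0, 0],
 [-1, 1, 1]]
  V a = (0, 2, -5)
Solving gives a = (2, 0, -3).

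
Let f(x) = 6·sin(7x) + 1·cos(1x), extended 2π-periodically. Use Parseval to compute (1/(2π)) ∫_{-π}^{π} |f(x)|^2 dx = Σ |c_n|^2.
Σ |c_n|^2 = 37/2

Expand |f|^2 and use orthogonality of {sin(nx), cos(mx)} on [-π, π]:
  ∫_{-π}^{π} sin(nx)^2 dx = π, ∫ cos(mx)^2 dx = π, and cross terms integrate to 0.
So ∫_{-π}^{π} f(x)^2 dx = 6^2 · π + 1^2 · π = (36 + 1)π.
Divide by 2π: (36 + 1)/2 = 37/2.
By Parseval, this equals Σ |c_n|^2.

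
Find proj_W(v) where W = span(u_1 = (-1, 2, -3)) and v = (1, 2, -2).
proj_W(v) = (-9/14, 9/7, -27/14)

Set up U = [u_1 | ... | u_1] ∈ R^(3×1). The projector onto W = col(U) is P = U (U^T U)^(-1) U^T.
Compute U^T U =
  [14],
and U^T v = (9).
Solve U^T U · c = U^T v for the coefficients: c = (9/14). The projection is proj_W(v) = U c.
Check: (v - proj_W(v)) · u_1 = 0  (should be 0).
Result: proj_W(v) = (-9/14, 9/7, -27/14).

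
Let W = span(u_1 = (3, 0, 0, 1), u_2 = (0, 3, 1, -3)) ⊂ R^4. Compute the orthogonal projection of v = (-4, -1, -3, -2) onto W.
proj_W(v) = (-798/181, -126/181, -42/181, -140/181)

Set up U = [u_1 | ... | u_2] ∈ R^(4×2). The projector onto W = col(U) is P = U (U^T U)^(-1) U^T.
Compute U^T U =
  [10, -3]
  [-3, 19],
and U^T v = (-14, 0).
Solve U^T U · c = U^T v for the coefficients: c = (-266/181, -42/181). The projection is proj_W(v) = U c.
Check: (v - proj_W(v)) · u_1 = 0  (should be 0).
Check: (v - proj_W(v)) · u_2 = 0  (should be 0).
Result: proj_W(v) = (-798/181, -126/181, -42/181, -140/181).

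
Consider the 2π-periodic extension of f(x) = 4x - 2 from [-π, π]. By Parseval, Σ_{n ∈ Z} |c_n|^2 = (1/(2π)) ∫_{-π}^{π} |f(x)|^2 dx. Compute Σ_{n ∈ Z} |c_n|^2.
Σ |c_n|^2 = 16π^2/3 + 4

Expand and integrate term by term over [-π, π]:
  ∫ (4x)^2 dx = 16·(2π^3/3); ∫ 2·4·(-2)·x dx = 0 (odd integrand); ∫ (-2)^2 dx = 4·2π.
So (1/(2π)) ∫_{-π}^{π} (4x - 2)^2 dx = 16π^2/3 + 4 = 16π^2/3 + 4.
Parseval ⇒ Σ |c_n|^2 = 16π^2/3 + 4.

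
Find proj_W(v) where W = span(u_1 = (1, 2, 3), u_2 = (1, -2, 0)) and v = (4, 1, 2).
proj_W(v) = (130/61, 4/61, 198/61)

Set up U = [u_1 | ... | u_2] ∈ R^(3×2). The projector onto W = col(U) is P = U (U^T U)^(-1) U^T.
Compute U^T U =
  [14, -3]
  [-3, 5],
and U^T v = (12, 2).
Solve U^T U · c = U^T v for the coefficients: c = (66/61, 64/61). The projection is proj_W(v) = U c.
Check: (v - proj_W(v)) · u_1 = 0  (should be 0).
Check: (v - proj_W(v)) · u_2 = 0  (should be 0).
Result: proj_W(v) = (130/61, 4/61, 198/61).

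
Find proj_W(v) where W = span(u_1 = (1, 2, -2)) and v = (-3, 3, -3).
proj_W(v) = (1, 2, -2)

Set up U = [u_1 | ... | u_1] ∈ R^(3×1). The projector onto W = col(U) is P = U (U^T U)^(-1) U^T.
Compute U^T U =
  [9],
and U^T v = (9).
Solve U^T U · c = U^T v for the coefficients: c = (1). The projection is proj_W(v) = U c.
Check: (v - proj_W(v)) · u_1 = 0  (should be 0).
Result: proj_W(v) = (1, 2, -2).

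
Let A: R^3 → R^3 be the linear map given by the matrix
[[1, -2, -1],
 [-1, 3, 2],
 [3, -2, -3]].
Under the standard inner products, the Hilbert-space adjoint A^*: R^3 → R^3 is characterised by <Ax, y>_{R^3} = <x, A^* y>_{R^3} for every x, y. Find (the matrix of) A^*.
A^* = A^T =
[[1, -1, 3],
 [-2, 3, -2],
 [-1, 2, -3]]

For real matrices with standard dot products, the defining identity <Ax, y> = <x, A^* y> gives (Ax)^T y = x^T (A^*) y, i.e. x^T A^T y = x^T (A^*) y. Since this holds for all x, y, we must have A^* = A^T. Therefore
A^* =
[[1, -1, 3],
 [-2, 3, -2],
 [-1, 2, -3]].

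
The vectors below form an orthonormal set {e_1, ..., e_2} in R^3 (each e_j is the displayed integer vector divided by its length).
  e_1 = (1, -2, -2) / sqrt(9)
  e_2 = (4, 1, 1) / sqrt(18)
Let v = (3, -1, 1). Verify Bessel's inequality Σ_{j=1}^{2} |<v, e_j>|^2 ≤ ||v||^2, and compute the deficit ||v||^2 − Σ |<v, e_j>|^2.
Σ |<v, e_j>|^2 = 9; ||v||^2 = 11; deficit = 2

Write each e_j = u_j / sqrt(<u_j, u_j>) where u_j is the displayed integer vector. Then <v, e_j> = <v, u_j> / sqrt(<u_j, u_j>), so |<v, e_j>|^2 = <v, u_j>^2 / <u_j, u_j>.
Coefficients: <v, e_1> = 3/sqrt(9), <v, e_2> = 12/sqrt(18).
Square and sum: Σ |<v, e_j>|^2 = 9.
Compute ||v||^2 = v·v = 11.
Deficit = 11 − 9 = 2 ≥ 0, confirming Bessel's inequality. (The deficit equals ||v − Σ <v,e_j> e_j||^2, the squared distance from v to span{e_j}.)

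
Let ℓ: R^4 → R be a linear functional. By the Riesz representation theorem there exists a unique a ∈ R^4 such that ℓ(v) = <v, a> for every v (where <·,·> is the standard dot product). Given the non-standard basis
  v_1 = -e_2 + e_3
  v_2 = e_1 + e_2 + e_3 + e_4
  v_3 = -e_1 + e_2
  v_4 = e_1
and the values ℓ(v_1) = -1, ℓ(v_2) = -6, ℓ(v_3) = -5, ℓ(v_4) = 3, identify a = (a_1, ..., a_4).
a = (3, -2, -3, -4)

Write a = (a_1, ..., a_4) in the standard basis. For each basis vector v_i, ℓ(v_i) = <v_i, a> is a linear equation in the a_j's. Collect the n equations into a matrix system V a = ℓ, where row i of V is v_i (expressed in the standard basis). Since V is invertible (lower-triangular with 1s on the diagonal, up to permutation), solve by back-substitution:
  V =
[[0, -1, 1, 0],
 [1, 1, 1, 1],
 [-1, 1, 0, 0],
 [1, 0, 0, 0]]
  V a = (-1, -6, -5, 3)
Solving gives a = (3, -2, -3, -4).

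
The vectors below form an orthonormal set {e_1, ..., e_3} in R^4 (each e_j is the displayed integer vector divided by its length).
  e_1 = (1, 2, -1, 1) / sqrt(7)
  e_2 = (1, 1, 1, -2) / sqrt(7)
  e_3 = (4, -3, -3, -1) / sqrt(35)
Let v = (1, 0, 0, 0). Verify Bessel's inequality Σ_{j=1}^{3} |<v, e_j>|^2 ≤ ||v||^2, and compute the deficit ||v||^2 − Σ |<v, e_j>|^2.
Σ |<v, e_j>|^2 = 26/35; ||v||^2 = 1; deficit = 9/35

Write each e_j = u_j / sqrt(<u_j, u_j>) where u_j is the displayed integer vector. Then <v, e_j> = <v, u_j> / sqrt(<u_j, u_j>), so |<v, e_j>|^2 = <v, u_j>^2 / <u_j, u_j>.
Coefficients: <v, e_1> = 1/sqrt(7), <v, e_2> = 1/sqrt(7), <v, e_3> = 4/sqrt(35).
Square and sum: Σ |<v, e_j>|^2 = 26/35.
Compute ||v||^2 = v·v = 1.
Deficit = 1 − 26/35 = 9/35 ≥ 0, confirming Bessel's inequality. (The deficit equals ||v − Σ <v,e_j> e_j||^2, the squared distance from v to span{e_j}.)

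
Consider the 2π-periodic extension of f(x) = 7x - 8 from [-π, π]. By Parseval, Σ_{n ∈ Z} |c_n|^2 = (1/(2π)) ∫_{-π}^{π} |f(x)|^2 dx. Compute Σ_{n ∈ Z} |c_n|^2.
Σ |c_n|^2 = 49π^2/3 + 64

Expand and integrate term by term over [-π, π]:
  ∫ (7x)^2 dx = 49·(2π^3/3); ∫ 2·7·(-8)·x dx = 0 (odd integrand); ∫ (-8)^2 dx = 64·2π.
So (1/(2π)) ∫_{-π}^{π} (7x - 8)^2 dx = 49π^2/3 + 64 = 49π^2/3 + 64.
Parseval ⇒ Σ |c_n|^2 = 49π^2/3 + 64.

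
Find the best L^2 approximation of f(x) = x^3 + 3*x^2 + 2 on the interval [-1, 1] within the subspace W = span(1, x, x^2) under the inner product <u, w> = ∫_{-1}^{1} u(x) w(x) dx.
g(x) = 3*x^2 + 3*x/5 + 2

The best approximation g ∈ W is the orthogonal projection of f onto W. Writing g = a_0 + a_1 x + a_2 x^2, the coefficients solve the normal equations G · a = b where
  G_{ij} = <φ_i, φ_j> and b_i = <f, φ_i>, with φ_0 = 1, φ_1 = x, φ_2 = x^2.
G =
  [2, 0, 2/3]
  [0, 2/3, 0]
  [2/3, 0, 2/5],
b = (6, 2/5, 38/15).
Solving gives a_0 = 2, a_1 = 3/5, a_2 = 3, so
  g(x) = 3*x^2 + 3*x/5 + 2.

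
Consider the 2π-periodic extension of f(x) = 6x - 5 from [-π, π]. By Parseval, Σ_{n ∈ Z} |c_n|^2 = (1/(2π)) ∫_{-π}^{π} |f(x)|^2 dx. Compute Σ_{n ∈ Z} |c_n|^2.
Σ |c_n|^2 = 12π^2 + 25

Expand and integrate term by term over [-π, π]:
  ∫ (6x)^2 dx = 36·(2π^3/3); ∫ 2·6·(-5)·x dx = 0 (odd integrand); ∫ (-5)^2 dx = 25·2π.
So (1/(2π)) ∫_{-π}^{π} (6x - 5)^2 dx = 36π^2/3 + 25 = 12π^2 + 25.
Parseval ⇒ Σ |c_n|^2 = 12π^2 + 25.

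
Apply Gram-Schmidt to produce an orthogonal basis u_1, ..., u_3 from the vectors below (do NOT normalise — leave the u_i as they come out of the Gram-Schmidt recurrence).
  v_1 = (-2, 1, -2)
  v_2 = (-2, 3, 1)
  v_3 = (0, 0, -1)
Orthogonal basis:
  u_1 = (-2, 1, -2)
  u_2 = (-8/9, 22/9, 19/9)
  u_3 = (28/101, 24/101, -16/101)

Apply the Gram-Schmidt recurrence
  u_1 = v_1
  u_i = v_i − Σ_{j<i} ((v_i · u_j) / (u_j · u_j)) · u_j.

Step by step this gives:
  u_1 = (-2, 1, -2)
  u_2 = (-8/9, 22/9, 19/9)
  u_3 = (28/101, 24/101, -16/101)

Orthogonality check:
  u_2 · u_1 = 0 (should be 0)
  u_3 · u_1 = 0 (should be 0)
  u_3 · u_2 = 0 (should be 0)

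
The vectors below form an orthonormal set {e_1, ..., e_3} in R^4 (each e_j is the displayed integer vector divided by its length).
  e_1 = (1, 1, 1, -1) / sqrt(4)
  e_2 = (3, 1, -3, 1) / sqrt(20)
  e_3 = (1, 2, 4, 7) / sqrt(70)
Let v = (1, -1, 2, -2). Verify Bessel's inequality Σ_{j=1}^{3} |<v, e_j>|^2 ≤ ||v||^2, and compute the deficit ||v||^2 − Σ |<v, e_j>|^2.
Σ |<v, e_j>|^2 = 13/2; ||v||^2 = 10; deficit = 7/2

Write each e_j = u_j / sqrt(<u_j, u_j>) where u_j is the displayed integer vector. Then <v, e_j> = <v, u_j> / sqrt(<u_j, u_j>), so |<v, e_j>|^2 = <v, u_j>^2 / <u_j, u_j>.
Coefficients: <v, e_1> = 4/sqrt(4), <v, e_2> = -6/sqrt(20), <v, e_3> = -7/sqrt(70).
Square and sum: Σ |<v, e_j>|^2 = 13/2.
Compute ||v||^2 = v·v = 10.
Deficit = 10 − 13/2 = 7/2 ≥ 0, confirming Bessel's inequality. (The deficit equals ||v − Σ <v,e_j> e_j||^2, the squared distance from v to span{e_j}.)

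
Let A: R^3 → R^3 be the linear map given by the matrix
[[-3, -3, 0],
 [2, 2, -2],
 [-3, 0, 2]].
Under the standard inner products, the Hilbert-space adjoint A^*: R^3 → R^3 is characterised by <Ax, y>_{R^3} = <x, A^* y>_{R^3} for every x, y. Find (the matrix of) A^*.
A^* = A^T =
[[-3, 2, -3],
 [-3, 2, 0],
 [0, -2, 2]]

For real matrices with standard dot products, the defining identity <Ax, y> = <x, A^* y> gives (Ax)^T y = x^T (A^*) y, i.e. x^T A^T y = x^T (A^*) y. Since this holds for all x, y, we must have A^* = A^T. Therefore
A^* =
[[-3, 2, -3],
 [-3, 2, 0],
 [0, -2, 2]].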